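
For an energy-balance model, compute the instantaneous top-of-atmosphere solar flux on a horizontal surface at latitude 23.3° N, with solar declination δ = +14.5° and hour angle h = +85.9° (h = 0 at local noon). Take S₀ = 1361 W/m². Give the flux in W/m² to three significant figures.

221 W/m²

cos θ_z = sin φ sin δ + cos φ cos δ cos h = 0.099037 + 0.063575 = 0.162612.
Flux = S₀ · cos θ_z = 1361 × 0.162612 = 221.3 W/m².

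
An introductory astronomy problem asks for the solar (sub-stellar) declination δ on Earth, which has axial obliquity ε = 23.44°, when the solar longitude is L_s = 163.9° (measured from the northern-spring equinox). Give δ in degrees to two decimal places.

δ = +6.33°

sin δ = sin ε · sin L_s = sin 23.44° × sin 163.9° = 0.110313.
δ = arcsin(0.110313) = +6.33°.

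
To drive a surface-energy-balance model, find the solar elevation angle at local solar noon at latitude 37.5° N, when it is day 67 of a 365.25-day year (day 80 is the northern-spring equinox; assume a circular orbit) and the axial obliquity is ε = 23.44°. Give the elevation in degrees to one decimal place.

Solar longitude: λ_s = 360° × (67 − 80)/365.25 = -12.813°, i.e. -12.813° + 360° = 347.187°.
sin δ = sin 23.44° × sin 347.187° = -0.08822, so δ = -5.061°.
At local noon the hour angle is zero, so the zenith angle equals |φ − δ| = |+37.5° − (-5.061°)| = 42.561°.
Elevation = 90° − 42.561° = 47.4°.

47.4°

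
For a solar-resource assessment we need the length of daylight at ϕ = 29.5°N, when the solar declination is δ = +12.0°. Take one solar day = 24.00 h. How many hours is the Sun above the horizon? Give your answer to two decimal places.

cos h₀ = −tan ϕ · tan δ = −tan(+29.5°) × tan(+12.000°) = -0.1203, so h₀ = 1.6913 rad = 96.91°.
Daylight = 2h₀/(2π) × 24.00 h = (1.6913/π) × 24.00 = 12.92 h.

12.92 h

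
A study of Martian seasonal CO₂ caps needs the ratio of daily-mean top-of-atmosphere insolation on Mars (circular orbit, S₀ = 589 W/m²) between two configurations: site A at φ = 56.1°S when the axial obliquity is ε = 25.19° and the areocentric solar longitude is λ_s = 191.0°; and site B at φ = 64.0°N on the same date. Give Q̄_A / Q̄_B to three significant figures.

— Configuration A (φ=-56.1°):
sin δ = sin 25.19° × sin 191.0° = -0.08121, so δ = -4.658°.
cos H₀ = −tan(-56.1°) tan(-4.658°) = -0.1213, H₀ = 1.6924 rad.
Bracket: H₀ sin φ sin δ + cos φ cos δ sin H₀ = 1.6924×-0.83001×-0.08121 + 0.55775×0.99670×0.99262 = 0.114076 + 0.551807 = 0.665883.
Q̄ = (S₀/π) × [bracket] = (589/π) × 0.665883 = 124.84 W/m².
— Configuration B (φ=+64.0°):
cos H₀ = −tan(+64.0°) tan(-4.658°) = 0.1671, H₀ = 1.4029 rad.
Bracket: H₀ sin φ sin δ + cos φ cos δ sin H₀ = 1.4029×0.89879×-0.08121 + 0.43837×0.99670×0.98595 = -0.102399 + 0.430785 = 0.328386.
Q̄ = (S₀/π) × [bracket] = (589/π) × 0.328386 = 61.567 W/m².
Ratio Q̄_A / Q̄_B = 124.84 / 61.567 = 2.028.

Q̄_A / Q̄_B ≈ 2.03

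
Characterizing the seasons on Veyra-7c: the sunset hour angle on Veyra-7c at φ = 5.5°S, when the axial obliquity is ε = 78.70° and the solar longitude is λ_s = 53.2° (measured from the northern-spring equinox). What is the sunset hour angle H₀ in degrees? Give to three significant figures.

Solar declination: sin δ = sin ε · sin λ_s = sin 78.70° × sin 53.2° = 0.78521, so δ = +51.740°.
cos H₀ = −tan φ · tan δ = −tan(-5.5°) × tan(+51.740°) = 0.1221, so H₀ = 1.4484 rad = 82.99°.

H₀ = 83.0°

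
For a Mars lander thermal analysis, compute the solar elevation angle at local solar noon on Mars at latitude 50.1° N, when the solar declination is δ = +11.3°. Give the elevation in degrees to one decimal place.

At local noon the hour angle is zero, so the zenith angle equals |ϕ − δ| = |+50.1° − (+11.300°)| = 38.800°.
Elevation = 90° − 38.800° = 51.2°.

51.2°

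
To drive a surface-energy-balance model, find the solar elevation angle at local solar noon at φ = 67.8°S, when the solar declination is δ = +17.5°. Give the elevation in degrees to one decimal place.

At local noon the hour angle is zero, so the zenith angle equals |φ − δ| = |-67.8° − (+17.500°)| = 85.300°.
Elevation = 90° − 85.300° = 4.7°.

4.7°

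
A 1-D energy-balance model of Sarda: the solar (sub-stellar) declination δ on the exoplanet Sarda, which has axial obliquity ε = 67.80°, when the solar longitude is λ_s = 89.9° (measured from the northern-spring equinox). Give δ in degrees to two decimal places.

sin δ = sin ε · sin λ_s = sin 67.80° × sin 89.9° = 0.925869.
δ = arcsin(0.925869) = +67.80°.

δ = +67.80°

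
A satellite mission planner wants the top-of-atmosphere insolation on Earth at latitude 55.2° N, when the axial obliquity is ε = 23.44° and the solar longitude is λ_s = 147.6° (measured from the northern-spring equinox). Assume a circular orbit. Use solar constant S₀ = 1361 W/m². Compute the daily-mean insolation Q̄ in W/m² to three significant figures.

Q̄ ≈ 373 W/m²

Solar declination: sin δ = sin ε · sin λ_s = sin 23.44° × sin 147.6° = 0.21315, so δ = +12.307°.
cos H₀ = −tan(+55.2°) tan(+12.307°) = -0.3139, H₀ = 1.8901 rad.
Bracket: H₀ sin φ sin δ + cos φ cos δ sin H₀ = 1.8901×0.82115×0.21315 + 0.57071×0.97702×0.94946 = 0.330821 + 0.529414 = 0.860235.
Q̄ = (S₀/π) × [bracket] = (1361/π) × 0.860235 = 372.7 W/m².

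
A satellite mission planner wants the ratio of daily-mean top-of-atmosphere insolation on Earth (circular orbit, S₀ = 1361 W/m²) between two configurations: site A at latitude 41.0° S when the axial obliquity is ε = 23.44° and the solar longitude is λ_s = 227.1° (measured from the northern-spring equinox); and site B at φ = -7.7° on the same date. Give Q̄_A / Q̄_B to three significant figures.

— Configuration A (φ=-41.0°):
Solar declination: sin δ = sin ε · sin λ_s = sin 23.44° × sin 227.1° = -0.29140, so δ = -16.942°.
cos H₀ = −tan(-41.0°) tan(-16.942°) = -0.2648, H₀ = 1.8388 rad.
Bracket: H₀ sin φ sin δ + cos φ cos δ sin H₀ = 1.8388×-0.65606×-0.29140 + 0.75471×0.95660×0.96430 = 0.351534 + 0.696182 = 1.047716.
Q̄ = (S₀/π) × [bracket] = (1361/π) × 1.047716 = 453.89 W/m².
— Configuration B (φ=-7.7°):
cos H₀ = −tan(-7.7°) tan(-16.942°) = -0.0412, H₀ = 1.6120 rad.
Bracket: H₀ sin φ sin δ + cos φ cos δ sin H₀ = 1.6120×-0.13399×-0.29140 + 0.99098×0.95660×0.99915 = 0.062940 + 0.947166 = 1.010106.
Q̄ = (S₀/π) × [bracket] = (1361/π) × 1.010106 = 437.60 W/m².
Ratio Q̄_A / Q̄_B = 453.89 / 437.60 = 1.037.

Q̄_A / Q̄_B ≈ 1.04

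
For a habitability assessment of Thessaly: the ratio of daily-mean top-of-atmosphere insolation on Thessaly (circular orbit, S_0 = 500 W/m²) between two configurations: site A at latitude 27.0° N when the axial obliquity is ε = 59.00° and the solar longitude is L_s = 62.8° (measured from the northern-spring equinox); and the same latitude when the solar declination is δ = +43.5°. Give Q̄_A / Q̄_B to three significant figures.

Q̄_A / Q̄_B ≈ 1.01

— Configuration A (ϕ=+27.0°):
Solar declination: sin δ = sin ε · sin L_s = sin 59.00° × sin 62.8° = 0.76238, so δ = +49.674°.
cos h₀ = −tan(+27.0°) tan(+49.674°) = -0.6003, h₀ = 2.2146 rad.
Bracket: h₀ sin ϕ sin δ + cos ϕ cos δ sin h₀ = 2.2146×0.45399×0.76238 + 0.89101×0.64713×0.79980 = 0.766502 + 0.461164 = 1.227666.
Q̄ = (S_0/π) × [bracket] = (500/π) × 1.227666 = 195.39 W/m².
— Configuration B (ϕ=+27.0°):
cos h₀ = −tan(+27.0°) tan(+43.500°) = -0.4835, h₀ = 2.0755 rad.
Bracket: h₀ sin ϕ sin δ + cos ϕ cos δ sin h₀ = 2.0755×0.45399×0.68835 + 0.89101×0.72537×0.87533 = 0.648602 + 0.565736 = 1.214338.
Q̄ = (S_0/π) × [bracket] = (500/π) × 1.214338 = 193.27 W/m².
Ratio Q̄_A / Q̄_B = 195.39 / 193.27 = 1.011.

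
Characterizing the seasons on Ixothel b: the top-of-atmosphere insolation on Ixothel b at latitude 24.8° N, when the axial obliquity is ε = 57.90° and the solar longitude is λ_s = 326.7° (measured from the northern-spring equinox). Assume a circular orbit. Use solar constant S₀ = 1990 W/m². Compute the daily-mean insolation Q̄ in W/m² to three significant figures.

Solar declination: sin δ = sin ε · sin λ_s = sin 57.90° × sin 326.7° = -0.46509, so δ = -27.716°.
cos H₀ = −tan(+24.8°) tan(-27.716°) = 0.2428, H₀ = 1.3256 rad.
Bracket: H₀ sin φ sin δ + cos φ cos δ sin H₀ = 1.3256×0.41945×-0.46509 + 0.90778×0.88526×0.97009 = -0.258601 + 0.779585 = 0.520984.
Q̄ = (S₀/π) × [bracket] = (1990/π) × 0.520984 = 330.0 W/m².

Q̄ ≈ 330 W/m²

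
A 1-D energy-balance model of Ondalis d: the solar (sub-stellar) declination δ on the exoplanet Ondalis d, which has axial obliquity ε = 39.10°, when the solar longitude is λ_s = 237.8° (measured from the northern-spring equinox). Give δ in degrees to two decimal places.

δ = -32.25°

sin δ = sin ε · sin λ_s = sin 39.10° × sin 237.8° = -0.533674.
δ = arcsin(-0.533674) = -32.25°.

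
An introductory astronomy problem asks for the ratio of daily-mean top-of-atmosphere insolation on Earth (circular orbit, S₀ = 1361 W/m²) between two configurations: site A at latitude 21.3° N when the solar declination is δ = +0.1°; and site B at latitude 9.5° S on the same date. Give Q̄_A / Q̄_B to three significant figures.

Q̄_A / Q̄_B ≈ 0.946

— Configuration A (φ=+21.3°):
cos H₀ = −tan(+21.3°) tan(+0.100°) = -0.0007, H₀ = 1.5715 rad.
Bracket: H₀ sin φ sin δ + cos φ cos δ sin H₀ = 1.5715×0.36325×0.00175 + 0.93169×1.00000×1.00000 = 0.000999 + 0.931690 = 0.932689.
Q̄ = (S₀/π) × [bracket] = (1361/π) × 0.932689 = 404.06 W/m².
— Configuration B (φ=-9.5°):
cos H₀ = −tan(-9.5°) tan(+0.100°) = 0.0003, H₀ = 1.5705 rad.
Bracket: H₀ sin φ sin δ + cos φ cos δ sin H₀ = 1.5705×-0.16505×0.00175 + 0.98629×1.00000×1.00000 = -0.000454 + 0.986290 = 0.985836.
Q̄ = (S₀/π) × [bracket] = (1361/π) × 0.985836 = 427.08 W/m².
Ratio Q̄_A / Q̄_B = 404.06 / 427.08 = 0.9461.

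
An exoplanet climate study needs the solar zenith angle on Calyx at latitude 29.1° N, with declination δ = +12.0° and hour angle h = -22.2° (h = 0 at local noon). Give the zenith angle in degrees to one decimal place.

θ_z = 26.8°

cos θ_z = sin ϕ sin δ + cos ϕ cos δ cos h = 0.101115 + 0.791321 = 0.892436.
θ_z = arccos(0.892436) = 26.8°.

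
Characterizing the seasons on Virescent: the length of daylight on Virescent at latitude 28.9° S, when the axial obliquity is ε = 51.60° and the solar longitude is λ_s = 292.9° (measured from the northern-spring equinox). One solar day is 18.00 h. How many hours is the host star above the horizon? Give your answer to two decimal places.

Solar declination: sin δ = sin ε · sin λ_s = sin 51.60° × sin 292.9° = -0.72193, so δ = -46.214°.
cos H₀ = −tan φ · tan δ = −tan(-28.9°) × tan(-46.214°) = -0.5759, so H₀ = 2.1845 rad = 125.16°.
Daylight = 2H₀/(2π) × 18.00 h = (2.1845/π) × 18.00 = 12.52 h.

12.52 h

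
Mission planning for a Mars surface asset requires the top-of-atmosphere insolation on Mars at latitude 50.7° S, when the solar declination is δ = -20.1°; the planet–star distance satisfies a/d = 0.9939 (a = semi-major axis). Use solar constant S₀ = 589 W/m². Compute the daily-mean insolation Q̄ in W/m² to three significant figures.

cos H₀ = −tan(-50.7°) tan(-20.100°) = -0.4471, H₀ = 2.0343 rad.
Bracket: H₀ sin φ sin δ + cos φ cos δ sin H₀ = 2.0343×-0.77384×-0.34366 + 0.63338×0.93909×0.89448 = 0.540997 + 0.532037 = 1.073034.
Inverse-square distance factor (a/d)² = 0.9939² = 0.987837.
Q̄ = (S₀/π) × 0.987837 × [bracket] = (589/π) × 0.987837 × 1.073034 = 198.7 W/m².

Q̄ ≈ 199 W/m²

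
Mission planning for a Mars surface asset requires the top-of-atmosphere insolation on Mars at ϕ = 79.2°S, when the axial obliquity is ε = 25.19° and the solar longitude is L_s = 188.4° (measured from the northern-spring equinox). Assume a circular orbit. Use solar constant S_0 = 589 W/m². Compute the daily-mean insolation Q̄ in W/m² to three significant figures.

Solar declination: sin δ = sin ε · sin L_s = sin 25.19° × sin 188.4° = -0.06218, so δ = -3.565°.
cos h₀ = −tan(-79.2°) tan(-3.565°) = -0.3266, h₀ = 1.9035 rad.
Bracket: h₀ sin ϕ sin δ + cos ϕ cos δ sin h₀ = 1.9035×-0.98229×-0.06218 + 0.18738×0.99807×0.94517 = 0.116263 + 0.176764 = 0.293027.
Q̄ = (S_0/π) × [bracket] = (589/π) × 0.293027 = 54.94 W/m².

Q̄ ≈ 54.9 W/m²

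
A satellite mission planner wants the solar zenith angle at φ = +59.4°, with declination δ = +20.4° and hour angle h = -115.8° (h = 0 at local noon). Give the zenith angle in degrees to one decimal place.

θ_z = 84.7°

cos θ_z = sin φ sin δ + cos φ cos δ cos h = 0.300031 + -0.207655 = 0.092376.
θ_z = arccos(0.092376) = 84.7°.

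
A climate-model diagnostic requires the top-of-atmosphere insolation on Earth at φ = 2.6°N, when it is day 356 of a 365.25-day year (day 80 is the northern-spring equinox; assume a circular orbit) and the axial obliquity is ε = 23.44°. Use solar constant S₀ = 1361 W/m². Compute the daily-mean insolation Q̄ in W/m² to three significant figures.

Solar longitude: λ_s = 360° × (356 − 80)/365.25 = 272.033°.
sin δ = sin 23.44° × sin 272.033° = -0.39754, so δ = -23.424°.
cos H₀ = −tan(+2.6°) tan(-23.424°) = 0.0197, H₀ = 1.5511 rad.
Bracket: H₀ sin φ sin δ + cos φ cos δ sin H₀ = 1.5511×0.04536×-0.39754 + 0.99897×0.91759×0.99981 = -0.027970 + 0.916471 = 0.888501.
Q̄ = (S₀/π) × [bracket] = (1361/π) × 0.888501 = 384.9 W/m².

Q̄ ≈ 385 W/m²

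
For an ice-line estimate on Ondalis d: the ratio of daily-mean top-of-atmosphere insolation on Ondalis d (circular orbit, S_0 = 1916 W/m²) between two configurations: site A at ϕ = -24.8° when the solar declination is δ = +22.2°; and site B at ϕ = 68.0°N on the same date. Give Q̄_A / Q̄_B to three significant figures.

Q̄_A / Q̄_B ≈ 0.551

— Configuration A (ϕ=-24.8°):
cos h₀ = −tan(-24.8°) tan(+22.200°) = 0.1886, h₀ = 1.3811 rad.
Bracket: h₀ sin ϕ sin δ + cos ϕ cos δ sin h₀ = 1.3811×-0.41945×0.37784 + 0.90778×0.92587×0.98206 = -0.218884 + 0.825408 = 0.606524.
Q̄ = (S_0/π) × [bracket] = (1916/π) × 0.606524 = 369.91 W/m².
— Configuration B (ϕ=+68.0°):
cos h₀ = −tan(+68.0°) tan(+22.200°) = -1.0101 ≤ −1 ⇒ polar day, h₀ = π.
Bracket: h₀ sin ϕ sin δ + cos ϕ cos δ sin h₀ = 3.1416×0.92718×0.37784 + 0.37461×0.92587×0.00000 = 1.100583 + 0.000000 = 1.100583.
Q̄ = (S_0/π) × [bracket] = (1916/π) × 1.100583 = 671.23 W/m².
Ratio Q̄_A / Q̄_B = 369.91 / 671.23 = 0.5511.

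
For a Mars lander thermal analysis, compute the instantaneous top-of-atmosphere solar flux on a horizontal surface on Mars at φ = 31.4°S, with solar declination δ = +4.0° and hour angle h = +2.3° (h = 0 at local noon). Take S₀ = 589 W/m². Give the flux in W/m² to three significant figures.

cos θ_z = sin φ sin δ + cos φ cos δ cos h = -0.036344 + 0.850786 = 0.814442.
Flux = S₀ · cos θ_z = 589 × 0.814442 = 479.7 W/m².

480 W/m²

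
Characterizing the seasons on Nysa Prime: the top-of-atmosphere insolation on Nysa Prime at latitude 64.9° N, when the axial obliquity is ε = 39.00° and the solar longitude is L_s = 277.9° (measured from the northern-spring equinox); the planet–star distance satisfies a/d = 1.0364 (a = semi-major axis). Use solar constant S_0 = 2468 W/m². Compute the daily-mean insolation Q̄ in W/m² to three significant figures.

Solar declination: sin δ = sin ε · sin L_s = sin 39.00° × sin 277.9° = -0.62335, so δ = -38.561°.
cos h₀ = −tan(+64.9°) tan(-38.561°) = 1.7018 ≥ 1 ⇒ polar night, h₀ = 0 and Q̄ = 0.
Inverse-square distance factor (a/d)² = 1.0364² = 1.074125.

Q̄ ≈ 0.00 W/m²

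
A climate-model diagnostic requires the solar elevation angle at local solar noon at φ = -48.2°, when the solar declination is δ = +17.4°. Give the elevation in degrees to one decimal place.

24.4°

At local noon the hour angle is zero, so the zenith angle equals |φ − δ| = |-48.2° − (+17.400°)| = 65.600°.
Elevation = 90° − 65.600° = 24.4°.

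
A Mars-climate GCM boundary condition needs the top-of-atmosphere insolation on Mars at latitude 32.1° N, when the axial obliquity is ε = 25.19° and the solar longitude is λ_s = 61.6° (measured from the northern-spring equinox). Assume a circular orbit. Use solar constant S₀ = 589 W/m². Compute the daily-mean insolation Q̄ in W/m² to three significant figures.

Solar declination: sin δ = sin ε · sin λ_s = sin 25.19° × sin 61.6° = 0.37440, so δ = +21.987°.
cos H₀ = −tan(+32.1°) tan(+21.987°) = -0.2533, H₀ = 1.8269 rad.
Bracket: H₀ sin φ sin δ + cos φ cos δ sin H₀ = 1.8269×0.53140×0.37440 + 0.84712×0.92727×0.96739 = 0.363473 + 0.759894 = 1.123367.
Q̄ = (S₀/π) × [bracket] = (589/π) × 1.123367 = 210.6 W/m².

Q̄ ≈ 211 W/m²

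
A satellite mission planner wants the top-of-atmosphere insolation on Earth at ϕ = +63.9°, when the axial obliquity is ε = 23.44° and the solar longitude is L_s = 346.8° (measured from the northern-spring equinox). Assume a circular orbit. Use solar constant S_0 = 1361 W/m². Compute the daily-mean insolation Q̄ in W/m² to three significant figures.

Q̄ ≈ 138 W/m²

Solar declination: sin δ = sin ε · sin L_s = sin 23.44° × sin 346.8° = -0.09084, so δ = -5.212°.
cos h₀ = −tan(+63.9°) tan(-5.212°) = 0.1862, h₀ = 1.3835 rad.
Bracket: h₀ sin ϕ sin δ + cos ϕ cos δ sin h₀ = 1.3835×0.89803×-0.09084 + 0.43994×0.99587×0.98251 = -0.112862 + 0.430460 = 0.317598.
Q̄ = (S_0/π) × [bracket] = (1361/π) × 0.317598 = 137.6 W/m².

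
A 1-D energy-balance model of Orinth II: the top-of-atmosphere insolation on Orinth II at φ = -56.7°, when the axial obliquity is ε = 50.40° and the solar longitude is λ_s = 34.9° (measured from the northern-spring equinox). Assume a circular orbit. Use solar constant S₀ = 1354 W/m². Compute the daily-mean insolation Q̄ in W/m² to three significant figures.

Solar declination: sin δ = sin ε · sin λ_s = sin 50.40° × sin 34.9° = 0.44085, so δ = +26.158°.
cos H₀ = −tan(-56.7°) tan(+26.158°) = 0.7477, H₀ = 0.7262 rad.
Bracket: H₀ sin φ sin δ + cos φ cos δ sin H₀ = 0.7262×-0.83581×0.44085 + 0.54902×0.89758×0.66404 = -0.267581 + 0.327232 = 0.059651.
Q̄ = (S₀/π) × [bracket] = (1354/π) × 0.059651 = 25.71 W/m².

Q̄ ≈ 25.7 W/m²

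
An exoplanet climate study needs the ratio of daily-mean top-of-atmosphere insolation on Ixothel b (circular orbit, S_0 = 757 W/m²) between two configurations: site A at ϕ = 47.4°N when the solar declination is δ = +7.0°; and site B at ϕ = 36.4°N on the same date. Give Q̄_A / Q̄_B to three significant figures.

— Configuration A (ϕ=+47.4°):
cos h₀ = −tan(+47.4°) tan(+7.000°) = -0.1335, h₀ = 1.7047 rad.
Bracket: h₀ sin ϕ sin δ + cos ϕ cos δ sin h₀ = 1.7047×0.73610×0.12187 + 0.67688×0.99255×0.99105 = 0.152926 + 0.665824 = 0.818750.
Q̄ = (S_0/π) × [bracket] = (757/π) × 0.818750 = 197.29 W/m².
— Configuration B (ϕ=+36.4°):
cos h₀ = −tan(+36.4°) tan(+7.000°) = -0.0905, h₀ = 1.6614 rad.
Bracket: h₀ sin ϕ sin δ + cos ϕ cos δ sin h₀ = 1.6614×0.59342×0.12187 + 0.80489×0.99255×0.99589 = 0.120153 + 0.795610 = 0.915763.
Q̄ = (S_0/π) × [bracket] = (757/π) × 0.915763 = 220.66 W/m².
Ratio Q̄_A / Q̄_B = 197.29 / 220.66 = 0.8941.

Q̄_A / Q̄_B ≈ 0.894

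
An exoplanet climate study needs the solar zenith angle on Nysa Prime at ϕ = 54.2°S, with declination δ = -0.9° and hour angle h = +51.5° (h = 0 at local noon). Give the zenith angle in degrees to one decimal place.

cos θ_z = sin ϕ sin δ + cos ϕ cos δ cos h = 0.012740 + 0.364100 = 0.376840.
θ_z = arccos(0.376840) = 67.9°.

θ_z = 67.9°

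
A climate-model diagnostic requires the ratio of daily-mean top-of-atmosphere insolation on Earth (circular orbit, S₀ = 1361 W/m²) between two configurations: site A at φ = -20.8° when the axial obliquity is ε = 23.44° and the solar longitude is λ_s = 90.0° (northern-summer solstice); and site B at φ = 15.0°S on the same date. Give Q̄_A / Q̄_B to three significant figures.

— Configuration A (φ=-20.8°):
Solar declination: sin δ = sin ε · sin λ_s = sin 23.44° × sin 90.0° = 0.39779, so δ = +23.440°.
cos H₀ = −tan(-20.8°) tan(+23.440°) = 0.1647, H₀ = 1.4053 rad.
Bracket: H₀ sin φ sin δ + cos φ cos δ sin H₀ = 1.4053×-0.35511×0.39779 + 0.93483×0.91748×0.98634 = -0.198512 + 0.845972 = 0.647460.
Q̄ = (S₀/π) × [bracket] = (1361/π) × 0.647460 = 280.49 W/m².
— Configuration B (φ=-15.0°):
cos H₀ = −tan(-15.0°) tan(+23.440°) = 0.1162, H₀ = 1.4544 rad.
Bracket: H₀ sin φ sin δ + cos φ cos δ sin H₀ = 1.4544×-0.25882×0.39779 + 0.96593×0.91748×0.99323 = -0.149739 + 0.880222 = 0.730483.
Q̄ = (S₀/π) × [bracket] = (1361/π) × 0.730483 = 316.46 W/m².
Ratio Q̄_A / Q̄_B = 280.49 / 316.46 = 0.8863.

Q̄_A / Q̄_B ≈ 0.886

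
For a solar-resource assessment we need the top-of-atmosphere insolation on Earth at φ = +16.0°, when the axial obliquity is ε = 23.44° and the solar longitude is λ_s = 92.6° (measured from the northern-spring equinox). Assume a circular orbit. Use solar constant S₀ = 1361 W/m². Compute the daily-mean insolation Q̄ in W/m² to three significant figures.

Q̄ ≈ 460 W/m²

Solar declination: sin δ = sin ε · sin λ_s = sin 23.44° × sin 92.6° = 0.39738, so δ = +23.414°.
cos H₀ = −tan(+16.0°) tan(+23.414°) = -0.1242, H₀ = 1.6953 rad.
Bracket: H₀ sin φ sin δ + cos φ cos δ sin H₀ = 1.6953×0.27564×0.39738 + 0.96126×0.91765×0.99226 = 0.185693 + 0.875273 = 1.060966.
Q̄ = (S₀/π) × [bracket] = (1361/π) × 1.060966 = 459.6 W/m².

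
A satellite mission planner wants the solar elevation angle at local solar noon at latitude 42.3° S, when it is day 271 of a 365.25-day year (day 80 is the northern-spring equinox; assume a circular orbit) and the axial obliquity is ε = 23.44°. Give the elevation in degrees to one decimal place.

51.0°

Solar longitude: L_s = 360° × (271 − 80)/365.25 = 188.255°.
sin δ = sin 23.44° × sin 188.255° = -0.05711, so δ = -3.274°.
At local noon the hour angle is zero, so the zenith angle equals |ϕ − δ| = |-42.3° − (-3.274°)| = 39.026°.
Elevation = 90° − 39.026° = 51.0°.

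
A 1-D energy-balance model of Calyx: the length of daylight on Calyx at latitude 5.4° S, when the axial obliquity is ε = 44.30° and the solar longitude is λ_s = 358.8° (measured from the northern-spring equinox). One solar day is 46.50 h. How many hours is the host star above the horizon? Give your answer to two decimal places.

23.27 h

Solar declination: sin δ = sin ε · sin λ_s = sin 44.30° × sin 358.8° = -0.01463, so δ = -0.838°.
cos H₀ = −tan φ · tan δ = −tan(-5.4°) × tan(-0.838°) = -0.0014, so H₀ = 1.5722 rad = 90.08°.
Daylight = 2H₀/(2π) × 46.50 h = (1.5722/π) × 46.50 = 23.27 h.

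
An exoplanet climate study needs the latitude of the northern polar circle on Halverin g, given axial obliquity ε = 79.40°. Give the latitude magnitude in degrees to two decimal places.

10.60°

The polar circle is the lowest latitude that experiences at least one full rotation of continuous daylight at the northern-summer solstice; it lies at |ϕ| = 90° − ε = 90° − 79.40° = 10.60°.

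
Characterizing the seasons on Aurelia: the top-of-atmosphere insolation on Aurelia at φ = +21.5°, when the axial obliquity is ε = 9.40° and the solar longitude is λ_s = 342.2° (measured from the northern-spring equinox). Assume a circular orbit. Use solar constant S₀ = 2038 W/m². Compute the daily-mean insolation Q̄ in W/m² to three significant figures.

Solar declination: sin δ = sin ε · sin λ_s = sin 9.40° × sin 342.2° = -0.04993, so δ = -2.862°.
cos H₀ = −tan(+21.5°) tan(-2.862°) = 0.0197, H₀ = 1.5511 rad.
Bracket: H₀ sin φ sin δ + cos φ cos δ sin H₀ = 1.5511×0.36650×-0.04993 + 0.93042×0.99875×0.99981 = -0.028384 + 0.929080 = 0.900696.
Q̄ = (S₀/π) × [bracket] = (2038/π) × 0.900696 = 584.3 W/m².

Q̄ ≈ 584 W/m²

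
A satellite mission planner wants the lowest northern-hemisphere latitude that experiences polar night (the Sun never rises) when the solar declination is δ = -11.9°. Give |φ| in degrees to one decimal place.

Polar night requires cos H₀ = −tan φ tan δ ≥ 1, i.e. tan φ tan δ ≤ −1.
The boundary is |tan φ| · |tan δ| = 1, so |φ| = 90° − |δ| = 90° − 11.9° = 78.1° in the northern hemisphere.

|φ| = 78.1°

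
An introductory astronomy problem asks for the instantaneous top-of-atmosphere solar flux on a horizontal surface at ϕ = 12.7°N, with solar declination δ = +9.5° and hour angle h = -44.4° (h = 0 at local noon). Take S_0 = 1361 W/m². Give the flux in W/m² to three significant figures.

cos θ_z = sin ϕ sin δ + cos ϕ cos δ cos h = 0.036285 + 0.687434 = 0.723719.
Flux = S_0 · cos θ_z = 1361 × 0.723719 = 985.0 W/m².

985 W/m²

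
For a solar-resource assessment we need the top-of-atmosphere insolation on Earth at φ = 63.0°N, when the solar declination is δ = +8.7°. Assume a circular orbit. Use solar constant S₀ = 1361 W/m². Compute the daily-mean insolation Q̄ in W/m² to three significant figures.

Q̄ ≈ 295 W/m²

cos H₀ = −tan(+63.0°) tan(+8.700°) = -0.3003, H₀ = 1.8758 rad.
Bracket: H₀ sin φ sin δ + cos φ cos δ sin H₀ = 1.8758×0.89101×0.15126 + 0.45399×0.98849×0.95384 = 0.252809 + 0.428050 = 0.680859.
Q̄ = (S₀/π) × [bracket] = (1361/π) × 0.680859 = 295.0 W/m².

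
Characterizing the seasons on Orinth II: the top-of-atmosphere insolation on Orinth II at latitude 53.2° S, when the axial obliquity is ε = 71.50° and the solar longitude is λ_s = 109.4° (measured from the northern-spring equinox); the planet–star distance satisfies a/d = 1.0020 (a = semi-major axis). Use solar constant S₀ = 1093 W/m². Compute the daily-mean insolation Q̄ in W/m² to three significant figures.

Q̄ ≈ 0.00 W/m²

Solar declination: sin δ = sin ε · sin λ_s = sin 71.50° × sin 109.4° = 0.89448, so δ = +63.442°.
cos H₀ = −tan(-53.2°) tan(+63.442°) = 2.6743 ≥ 1 ⇒ polar night, H₀ = 0 and Q̄ = 0.
Inverse-square distance factor (a/d)² = 1.0020² = 1.004004.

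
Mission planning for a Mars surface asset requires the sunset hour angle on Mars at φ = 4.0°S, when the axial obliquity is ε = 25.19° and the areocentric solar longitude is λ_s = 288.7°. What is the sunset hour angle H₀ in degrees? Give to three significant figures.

sin δ = sin 25.19° × sin 288.7° = -0.40315, so δ = -23.775°.
cos H₀ = −tan φ · tan δ = −tan(-4.0°) × tan(-23.775°) = -0.0308, so H₀ = 1.6016 rad = 91.77°.

H₀ = 91.8°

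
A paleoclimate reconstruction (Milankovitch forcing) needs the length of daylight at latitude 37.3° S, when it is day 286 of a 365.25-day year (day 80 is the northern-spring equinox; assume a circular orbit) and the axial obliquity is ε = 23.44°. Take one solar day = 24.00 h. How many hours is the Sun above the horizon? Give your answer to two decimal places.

12.92 h

Solar longitude: L_s = 360° × (286 − 80)/365.25 = 203.039°.
sin δ = sin 23.44° × sin 203.039° = -0.15568, so δ = -8.956°.
cos h₀ = −tan ϕ · tan δ = −tan(-37.3°) × tan(-8.956°) = -0.1201, so h₀ = 1.6911 rad = 96.90°.
Daylight = 2h₀/(2π) × 24.00 h = (1.6911/π) × 24.00 = 12.92 h.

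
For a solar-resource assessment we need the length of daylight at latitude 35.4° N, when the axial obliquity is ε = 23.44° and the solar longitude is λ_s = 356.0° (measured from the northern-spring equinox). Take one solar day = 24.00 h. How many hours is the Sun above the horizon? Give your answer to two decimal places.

11.85 h

Solar declination: sin δ = sin ε · sin λ_s = sin 23.44° × sin 356.0° = -0.02775, so δ = -1.590°.
cos H₀ = −tan φ · tan δ = −tan(+35.4°) × tan(-1.590°) = 0.0197, so H₀ = 1.5511 rad = 88.87°.
Daylight = 2H₀/(2π) × 24.00 h = (1.5511/π) × 24.00 = 11.85 h.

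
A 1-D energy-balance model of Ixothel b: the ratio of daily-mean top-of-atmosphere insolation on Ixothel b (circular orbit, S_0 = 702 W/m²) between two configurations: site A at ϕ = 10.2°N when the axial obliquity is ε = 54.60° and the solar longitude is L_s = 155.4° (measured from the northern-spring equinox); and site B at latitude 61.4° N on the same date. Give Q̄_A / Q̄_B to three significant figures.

— Configuration A (ϕ=+10.2°):
Solar declination: sin δ = sin ε · sin L_s = sin 54.60° × sin 155.4° = 0.33932, so δ = +19.836°.
cos h₀ = −tan(+10.2°) tan(+19.836°) = -0.0649, h₀ = 1.6357 rad.
Bracket: h₀ sin ϕ sin δ + cos ϕ cos δ sin h₀ = 1.6357×0.17708×0.33932 + 0.98420×0.94067×0.99789 = 0.098284 + 0.923854 = 1.022138.
Q̄ = (S_0/π) × [bracket] = (702/π) × 1.022138 = 228.40 W/m².
— Configuration B (ϕ=+61.4°):
cos h₀ = −tan(+61.4°) tan(+19.836°) = -0.6616, h₀ = 2.2938 rad.
Bracket: h₀ sin ϕ sin δ + cos ϕ cos δ sin h₀ = 2.2938×0.87798×0.33932 + 0.47869×0.94067×0.74984 = 0.683360 + 0.337645 = 1.021005.
Q̄ = (S_0/π) × [bracket] = (702/π) × 1.021005 = 228.15 W/m².
Ratio Q̄_A / Q̄_B = 228.40 / 228.15 = 1.001.

Q̄_A / Q̄_B ≈ 1.00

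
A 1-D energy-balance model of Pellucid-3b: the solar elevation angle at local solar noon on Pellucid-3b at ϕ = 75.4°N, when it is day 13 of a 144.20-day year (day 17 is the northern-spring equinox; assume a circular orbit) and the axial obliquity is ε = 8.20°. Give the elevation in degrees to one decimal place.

Solar longitude: L_s = 360° × (13 − 17)/144.20 = -9.986°, i.e. -9.986° + 360° = 350.014°.
sin δ = sin 8.20° × sin 350.014° = -0.02473, so δ = -1.417°.
At local noon the hour angle is zero, so the zenith angle equals |ϕ − δ| = |+75.4° − (-1.417°)| = 76.817°.
Elevation = 90° − 76.817° = 13.2°.

13.2°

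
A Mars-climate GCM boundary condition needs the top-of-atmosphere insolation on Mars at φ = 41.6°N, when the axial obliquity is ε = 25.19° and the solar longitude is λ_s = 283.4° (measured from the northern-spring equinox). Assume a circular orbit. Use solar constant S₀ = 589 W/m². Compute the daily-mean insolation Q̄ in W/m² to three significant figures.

Q̄ ≈ 57.2 W/m²

Solar declination: sin δ = sin ε · sin λ_s = sin 25.19° × sin 283.4° = -0.41403, so δ = -24.459°.
cos H₀ = −tan(+41.6°) tan(-24.459°) = 0.4038, H₀ = 1.1551 rad.
Bracket: H₀ sin φ sin δ + cos φ cos δ sin H₀ = 1.1551×0.66393×-0.41403 + 0.74780×0.91026×0.91483 = -0.317522 + 0.622718 = 0.305196.
Q̄ = (S₀/π) × [bracket] = (589/π) × 0.305196 = 57.22 W/m².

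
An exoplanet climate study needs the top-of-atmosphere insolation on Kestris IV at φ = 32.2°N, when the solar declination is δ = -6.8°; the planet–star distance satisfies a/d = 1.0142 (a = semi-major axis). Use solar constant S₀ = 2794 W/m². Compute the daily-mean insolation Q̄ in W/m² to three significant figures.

cos H₀ = −tan(+32.2°) tan(-6.800°) = 0.0751, H₀ = 1.4956 rad.
Bracket: H₀ sin φ sin δ + cos φ cos δ sin H₀ = 1.4956×0.53288×-0.11840 + 0.84619×0.99297×0.99718 = -0.094362 + 0.837872 = 0.743510.
Inverse-square distance factor (a/d)² = 1.0142² = 1.028602.
Q̄ = (S₀/π) × 1.028602 × [bracket] = (2794/π) × 1.028602 × 0.743510 = 680.2 W/m².

Q̄ ≈ 680 W/m²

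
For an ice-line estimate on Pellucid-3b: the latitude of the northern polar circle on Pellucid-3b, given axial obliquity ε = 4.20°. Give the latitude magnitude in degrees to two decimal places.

The polar circle is the lowest latitude that experiences at least one full rotation of continuous daylight at the northern-summer solstice; it lies at |ϕ| = 90° − ε = 90° − 4.20° = 85.80°.

85.80°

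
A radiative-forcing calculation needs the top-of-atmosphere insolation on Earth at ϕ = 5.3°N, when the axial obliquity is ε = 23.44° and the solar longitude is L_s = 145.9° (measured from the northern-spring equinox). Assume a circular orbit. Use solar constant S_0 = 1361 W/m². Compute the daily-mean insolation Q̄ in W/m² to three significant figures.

Q̄ ≈ 435 W/m²

Solar declination: sin δ = sin ε · sin L_s = sin 23.44° × sin 145.9° = 0.22302, so δ = +12.886°.
cos h₀ = −tan(+5.3°) tan(+12.886°) = -0.0212, h₀ = 1.5920 rad.
Bracket: h₀ sin ϕ sin δ + cos ϕ cos δ sin h₀ = 1.5920×0.09237×0.22302 + 0.99572×0.97481×0.99977 = 0.032796 + 0.970415 = 1.003211.
Q̄ = (S_0/π) × [bracket] = (1361/π) × 1.003211 = 434.6 W/m².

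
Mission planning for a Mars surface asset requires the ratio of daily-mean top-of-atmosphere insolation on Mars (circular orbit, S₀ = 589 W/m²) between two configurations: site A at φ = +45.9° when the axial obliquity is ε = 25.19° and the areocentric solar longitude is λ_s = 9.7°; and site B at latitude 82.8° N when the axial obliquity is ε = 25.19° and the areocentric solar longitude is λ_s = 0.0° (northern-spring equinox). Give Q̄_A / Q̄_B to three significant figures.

— Configuration A (φ=+45.9°):
sin δ = sin 25.19° × sin 9.7° = 0.07171, so δ = +4.112°.
cos H₀ = −tan(+45.9°) tan(+4.112°) = -0.0742, H₀ = 1.6451 rad.
Bracket: H₀ sin φ sin δ + cos φ cos δ sin H₀ = 1.6451×0.71813×0.07171 + 0.69591×0.99743×0.99724 = 0.084718 + 0.692206 = 0.776924.
Q̄ = (S₀/π) × [bracket] = (589/π) × 0.776924 = 145.66 W/m².
— Configuration B (φ=+82.8°):
sin δ = sin 25.19° × sin 0.0° = 0.00000, so δ = +0.000°.
cos H₀ = −tan(+82.8°) tan(+0.000°) = -0.0000, H₀ = 1.5708 rad.
Bracket: H₀ sin φ sin δ + cos φ cos δ sin H₀ = 1.5708×0.99211×0.00000 + 0.12533×1.00000×1.00000 = 0.000000 + 0.125330 = 0.125330.
Q̄ = (S₀/π) × [bracket] = (589/π) × 0.125330 = 23.497 W/m².
Ratio Q̄_A / Q̄_B = 145.66 / 23.497 = 6.199.

Q̄_A / Q̄_B ≈ 6.20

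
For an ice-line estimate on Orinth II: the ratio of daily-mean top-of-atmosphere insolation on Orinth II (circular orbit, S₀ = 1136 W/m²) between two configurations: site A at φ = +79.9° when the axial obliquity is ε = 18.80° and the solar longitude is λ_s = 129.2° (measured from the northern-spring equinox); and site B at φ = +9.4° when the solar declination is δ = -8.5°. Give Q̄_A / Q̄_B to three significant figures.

— Configuration A (φ=+79.9°):
Solar declination: sin δ = sin ε · sin λ_s = sin 18.80° × sin 129.2° = 0.24974, so δ = +14.462°.
cos H₀ = −tan(+79.9°) tan(+14.462°) = -1.4479 ≤ −1 ⇒ polar day, H₀ = π.
Bracket: H₀ sin φ sin δ + cos φ cos δ sin H₀ = 3.1416×0.98450×0.24974 + 0.17537×0.96831×0.00000 = 0.772422 + 0.000000 = 0.772422.
Q̄ = (S₀/π) × [bracket] = (1136/π) × 0.772422 = 279.31 W/m².
— Configuration B (φ=+9.4°):
cos H₀ = −tan(+9.4°) tan(-8.500°) = 0.0247, H₀ = 1.5461 rad.
Bracket: H₀ sin φ sin δ + cos φ cos δ sin H₀ = 1.5461×0.16333×-0.14781 + 0.98657×0.98902×0.99969 = -0.037326 + 0.975435 = 0.938109.
Q̄ = (S₀/π) × [bracket] = (1136/π) × 0.938109 = 339.22 W/m².
Ratio Q̄_A / Q̄_B = 279.31 / 339.22 = 0.8234.

Q̄_A / Q̄_B ≈ 0.823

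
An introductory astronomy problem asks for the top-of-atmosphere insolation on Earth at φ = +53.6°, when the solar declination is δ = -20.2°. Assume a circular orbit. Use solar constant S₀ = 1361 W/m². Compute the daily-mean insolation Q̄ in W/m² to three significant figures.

cos H₀ = −tan(+53.6°) tan(-20.200°) = 0.4990, H₀ = 1.0483 rad.
Bracket: H₀ sin φ sin δ + cos φ cos δ sin H₀ = 1.0483×0.80489×-0.34530 + 0.59342×0.93849×0.86658 = -0.291352 + 0.482615 = 0.191263.
Q̄ = (S₀/π) × [bracket] = (1361/π) × 0.191263 = 82.86 W/m².

Q̄ ≈ 82.9 W/m²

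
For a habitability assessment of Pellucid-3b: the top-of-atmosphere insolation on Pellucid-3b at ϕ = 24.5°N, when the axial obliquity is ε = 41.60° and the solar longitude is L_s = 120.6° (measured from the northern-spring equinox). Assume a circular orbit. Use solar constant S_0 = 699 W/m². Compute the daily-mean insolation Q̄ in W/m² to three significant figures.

Q̄ ≈ 257 W/m²

Solar declination: sin δ = sin ε · sin L_s = sin 41.60° × sin 120.6° = 0.57147, so δ = +34.853°.
cos h₀ = −tan(+24.5°) tan(+34.853°) = -0.3174, h₀ = 1.8937 rad.
Bracket: h₀ sin ϕ sin δ + cos ϕ cos δ sin h₀ = 1.8937×0.41469×0.57147 + 0.90996×0.82062×0.94830 = 0.448775 + 0.708125 = 1.156900.
Q̄ = (S_0/π) × [bracket] = (699/π) × 1.156900 = 257.4 W/m².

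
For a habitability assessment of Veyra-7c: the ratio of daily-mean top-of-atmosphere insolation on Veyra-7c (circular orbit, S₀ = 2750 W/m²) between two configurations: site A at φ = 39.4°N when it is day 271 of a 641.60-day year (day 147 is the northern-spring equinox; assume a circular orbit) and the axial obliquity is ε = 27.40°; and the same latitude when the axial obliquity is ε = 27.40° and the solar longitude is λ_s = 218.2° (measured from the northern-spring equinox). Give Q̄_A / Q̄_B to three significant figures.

— Configuration A (φ=+39.4°):
Solar longitude: λ_s = 360° × (271 − 147)/641.60 = 69.576°.
sin δ = sin 27.40° × sin 69.576° = 0.43127, so δ = +25.548°.
cos H₀ = −tan(+39.4°) tan(+25.548°) = -0.3926, H₀ = 1.9743 rad.
Bracket: H₀ sin φ sin δ + cos φ cos δ sin H₀ = 1.9743×0.63473×0.43127 + 0.77273×0.90222×0.91969 = 0.540445 + 0.641183 = 1.181628.
Q̄ = (S₀/π) × [bracket] = (2750/π) × 1.181628 = 1034.3 W/m².
— Configuration B (φ=+39.4°):
Solar declination: sin δ = sin ε · sin λ_s = sin 27.40° × sin 218.2° = -0.28459, so δ = -16.534°.
cos H₀ = −tan(+39.4°) tan(-16.534°) = 0.2438, H₀ = 1.3245 rad.
Bracket: H₀ sin φ sin δ + cos φ cos δ sin H₀ = 1.3245×0.63473×-0.28459 + 0.77273×0.95865×0.96981 = -0.239255 + 0.718414 = 0.479159.
Q̄ = (S₀/π) × [bracket] = (2750/π) × 0.479159 = 419.43 W/m².
Ratio Q̄_A / Q̄_B = 1034.3 / 419.43 = 2.466.

Q̄_A / Q̄_B ≈ 2.47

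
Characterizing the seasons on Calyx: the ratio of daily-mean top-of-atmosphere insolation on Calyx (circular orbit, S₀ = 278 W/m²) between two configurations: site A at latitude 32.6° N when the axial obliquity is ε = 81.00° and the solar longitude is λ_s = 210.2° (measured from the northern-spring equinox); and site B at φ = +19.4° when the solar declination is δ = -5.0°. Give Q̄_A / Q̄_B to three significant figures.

Q̄_A / Q̄_B ≈ 0.403

— Configuration A (φ=+32.6°):
Solar declination: sin δ = sin ε · sin λ_s = sin 81.00° × sin 210.2° = -0.49683, so δ = -29.790°.
cos H₀ = −tan(+32.6°) tan(-29.790°) = 0.3661, H₀ = 1.1960 rad.
Bracket: H₀ sin φ sin δ + cos φ cos δ sin H₀ = 1.1960×0.53877×-0.49683 + 0.84245×0.86785×0.93057 = -0.320142 + 0.680359 = 0.360217.
Q̄ = (S₀/π) × [bracket] = (278/π) × 0.360217 = 31.876 W/m².
— Configuration B (φ=+19.4°):
cos H₀ = −tan(+19.4°) tan(-5.000°) = 0.0308, H₀ = 1.5400 rad.
Bracket: H₀ sin φ sin δ + cos φ cos δ sin H₀ = 1.5400×0.33216×-0.08716 + 0.94322×0.99619×0.99953 = -0.044585 + 0.939185 = 0.894600.
Q̄ = (S₀/π) × [bracket] = (278/π) × 0.894600 = 79.163 W/m².
Ratio Q̄_A / Q̄_B = 31.876 / 79.163 = 0.4027.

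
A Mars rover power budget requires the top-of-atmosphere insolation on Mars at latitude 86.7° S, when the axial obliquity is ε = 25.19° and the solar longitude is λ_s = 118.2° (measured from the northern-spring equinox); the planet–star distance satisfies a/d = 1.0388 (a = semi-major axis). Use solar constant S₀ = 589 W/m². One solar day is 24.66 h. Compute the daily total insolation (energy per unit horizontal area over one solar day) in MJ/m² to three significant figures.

0.00 MJ/m²

Solar declination: sin δ = sin ε · sin λ_s = sin 25.19° × sin 118.2° = 0.37510, so δ = +22.031°.
cos H₀ = −tan(-86.7°) tan(+22.031°) = 7.0179 ≥ 1 ⇒ polar night, H₀ = 0 and Q̄ = 0.
Inverse-square distance factor (a/d)² = 1.0388² = 1.079105.
Daily total = Q̄ × 24.66 h × 3600 s/h = 0.00 MJ/m².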